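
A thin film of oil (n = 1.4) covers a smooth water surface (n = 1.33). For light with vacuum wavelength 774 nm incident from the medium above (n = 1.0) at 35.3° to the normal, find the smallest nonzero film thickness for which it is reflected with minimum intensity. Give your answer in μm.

0.303 μm

Top surface (1.0 → 1.4): reflection off a higher-index medium gives a half-wave phase shift.
Bottom surface (1.4 → 1.33): reflection off a lower-index medium gives no phase shift.
Net: one phase inversion between the two reflected rays.
So the condition for destructive reflection is 2 n t cos θ_r = m λ.
Snell's law: 1.0 sin 35.3° = 1.4 sin θ_r → sin θ_r = 0.413, cos θ_r = 0.911.
Minimum nonzero at m = 1: t = λ / (2 n cos θ_r) = 774 / (2 × 1.4 × 0.911) = 303 nm.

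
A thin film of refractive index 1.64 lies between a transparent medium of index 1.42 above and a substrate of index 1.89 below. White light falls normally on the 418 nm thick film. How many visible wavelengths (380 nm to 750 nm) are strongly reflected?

2

Ray reflecting at the top interface goes from n = 1.42 toward n = 1.64: a half-wave phase shift.
Bottom surface (1.64 → 1.89): reflection off a higher-index medium gives a half-wave phase shift.
The two reflections carry the same phase change, so no net offset.
So the condition for constructive reflection is 2 n t = m λ.
λ = 2 n t / m = 1371 / m nm.
m=1: 1371 nm (IR); m=2: 686 nm (visible); m=3: 457 nm (visible); m=4: 343 nm (UV).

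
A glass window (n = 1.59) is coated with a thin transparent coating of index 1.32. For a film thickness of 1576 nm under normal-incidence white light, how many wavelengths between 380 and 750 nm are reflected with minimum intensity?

At the upper boundary (n = 1.0 to n = 1.32) the reflected ray undergoes a half-wave phase shift.
Ray reflecting at the bottom interface goes from n = 1.32 toward n = 1.59: a half-wave phase shift.
The two reflections carry the same phase change, so no net offset.
For dark reflection here: 2 n t = (m + ½) λ.
λ = 2 n t / (m + ½) = 4161 / (m + ½) nm.
m=5: 756 nm (IR); m=6: 640 nm (visible); m=7: 555 nm (visible); m=8: 489 nm (visible); m=9: 438 nm (visible); m=10: 396 nm (visible); m=11: 362 nm (UV).

5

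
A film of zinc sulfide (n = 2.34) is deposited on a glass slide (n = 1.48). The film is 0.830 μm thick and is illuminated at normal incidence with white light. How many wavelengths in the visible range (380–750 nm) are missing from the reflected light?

At the upper boundary (n = 1.0 to n = 2.34) the reflected ray undergoes a half-wave phase shift.
Bottom surface (2.34 → 1.48): reflection off a lower-index medium gives no phase shift.
Net: one phase inversion between the two reflected rays.
With one net inversion, destructive interference in reflection requires 2 n t = m λ.
λ = 2 n t / m = 3884 / m nm.
m=5: 777 nm (IR); m=6: 647 nm (visible); m=7: 555 nm (visible); m=8: 486 nm (visible); m=9: 432 nm (visible); m=10: 388 nm (visible); m=11: 353 nm (UV).

5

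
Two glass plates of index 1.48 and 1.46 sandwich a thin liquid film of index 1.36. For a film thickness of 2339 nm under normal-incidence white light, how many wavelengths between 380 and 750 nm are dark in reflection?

8

At the upper boundary (n = 1.48 to n = 1.36) the reflected ray undergoes no phase shift.
At the lower boundary (n = 1.36 to n = 1.46) the reflected ray undergoes a half-wave phase shift.
Exactly one π shift → a net half-wave offset.
With one net inversion, destructive interference in reflection requires 2 n t = m λ.
λ = 2 n t / m = 6362 / m nm.
m=8: 795 nm (IR); m=9: 707 nm (visible); m=10: 636 nm (visible); m=11: 578 nm (visible); m=12: 530 nm (visible); m=13: 489 nm (visible); m=14: 454 nm (visible); m=15: 424 nm (visible); m=16: 398 nm (visible); m=17: 374 nm (UV).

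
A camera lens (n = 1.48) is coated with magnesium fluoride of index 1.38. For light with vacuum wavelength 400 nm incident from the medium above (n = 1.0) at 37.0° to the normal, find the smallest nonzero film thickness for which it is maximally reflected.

At the upper boundary (n = 1.0 to n = 1.38) the reflected ray undergoes a half-wave phase shift.
Bottom surface (1.38 → 1.48): reflection off a higher-index medium gives a half-wave phase shift.
Net: no relative phase inversion (both shifts match).
With no net inversion, constructive interference in reflection requires 2 n t cos θ_r = m λ.
Snell's law: 1.0 sin 37.0° = 1.38 sin θ_r → sin θ_r = 0.436, cos θ_r = 0.900.
Minimum nonzero at m = 1: t = λ / (2 n cos θ_r) = 400 / (2 × 1.38 × 0.900) = 161 nm.

161 nm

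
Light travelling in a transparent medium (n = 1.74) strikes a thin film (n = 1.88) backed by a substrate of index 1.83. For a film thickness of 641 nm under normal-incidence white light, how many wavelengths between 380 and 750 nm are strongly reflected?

Ray reflecting at the top interface goes from n = 1.74 toward n = 1.88: a half-wave phase shift.
Bottom surface (1.88 → 1.83): reflection off a lower-index medium gives no phase shift.
Exactly one π shift → a net half-wave offset.
With one net inversion, constructive interference in reflection requires 2 n t = (m + ½) λ.
λ = 2 n t / (m + ½) = 2410 / (m + ½) nm.
m=2: 964 nm (IR); m=3: 689 nm (visible); m=4: 536 nm (visible); m=5: 438 nm (visible); m=6: 371 nm (UV).

3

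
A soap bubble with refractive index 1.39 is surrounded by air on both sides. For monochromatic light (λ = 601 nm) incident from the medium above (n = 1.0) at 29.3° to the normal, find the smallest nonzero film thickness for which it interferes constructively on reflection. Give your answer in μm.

At the upper boundary (n = 1.0 to n = 1.39) the reflected ray undergoes a half-wave phase shift.
Ray reflecting at the bottom interface goes from n = 1.39 toward n = 1.0: no phase shift.
Net: one phase inversion between the two reflected rays.
For bright reflection here: 2 n t cos θ_r = (m + ½) λ.
Snell's law: 1.0 sin 29.3° = 1.39 sin θ_r → sin θ_r = 0.352, cos θ_r = 0.936.
Minimum at m = 0: t = λ / (4 n cos θ_r) = 601 / (4 × 1.39 × 0.936) = 115 nm.

0.115 μm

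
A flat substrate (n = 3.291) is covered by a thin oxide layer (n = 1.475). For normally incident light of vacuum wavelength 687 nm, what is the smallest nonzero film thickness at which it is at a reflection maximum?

233 nm

Ray reflecting at the top interface goes from n = 1.0 toward n = 1.475: a half-wave phase shift.
Bottom surface (1.475 → 3.291): reflection off a higher-index medium gives a half-wave phase shift.
The two reflections carry the same phase change, so no net offset.
So the condition for constructive reflection is 2 n t = m λ.
The smallest nonzero thickness corresponds to m = 1: t = m λ / (2 n) = 1.00 × 687 / (2 × 1.475) = 233 nm.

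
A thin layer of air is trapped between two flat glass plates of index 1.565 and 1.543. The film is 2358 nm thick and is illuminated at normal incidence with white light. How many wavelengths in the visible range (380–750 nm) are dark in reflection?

Ray reflecting at the top interface goes from n = 1.565 toward n = 1.0: no phase shift.
Ray reflecting at the bottom interface goes from n = 1.0 toward n = 1.543: a half-wave phase shift.
Net: one phase inversion between the two reflected rays.
With one net inversion, destructive interference in reflection requires 2 n t = m λ.
λ = 2 n t / m = 4716 / m nm.
m=6: 786 nm (IR); m=7: 674 nm (visible); m=8: 590 nm (visible); m=9: 524 nm (visible); m=10: 472 nm (visible); m=11: 429 nm (visible); m=12: 393 nm (visible); m=13: 363 nm (UV).

6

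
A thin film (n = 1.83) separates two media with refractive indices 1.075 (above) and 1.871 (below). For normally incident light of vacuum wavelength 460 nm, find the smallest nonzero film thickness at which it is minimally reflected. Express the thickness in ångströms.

Ray reflecting at the top interface goes from n = 1.075 toward n = 1.83: a half-wave phase shift.
Bottom surface (1.83 → 1.871): reflection off a higher-index medium gives a half-wave phase shift.
Zero or two π shifts → no net half-wave offset.
For weak reflection here: 2 n t = (m + ½) λ.
Minimum at m = 0: t = λ / (4 n) = 460 / (4 × 1.83) = 62.8 nm.

628 Å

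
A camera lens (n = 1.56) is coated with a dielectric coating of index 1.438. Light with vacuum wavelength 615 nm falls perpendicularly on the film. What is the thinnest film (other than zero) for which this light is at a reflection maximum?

214 nm

At the upper boundary (n = 1.0 to n = 1.438) the reflected ray undergoes a half-wave phase shift.
At the lower boundary (n = 1.438 to n = 1.56) the reflected ray undergoes a half-wave phase shift.
Net: no relative phase inversion (both shifts match).
For strong reflection here: 2 n t = m λ.
Minimum nonzero at m = 1: t = λ / (2 n) = 615 / (2 × 1.438) = 214 nm.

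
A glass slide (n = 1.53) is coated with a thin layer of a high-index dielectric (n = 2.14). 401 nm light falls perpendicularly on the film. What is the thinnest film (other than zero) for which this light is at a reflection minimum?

Ray reflecting at the top interface goes from n = 1.0 toward n = 2.14: a half-wave phase shift.
At the lower boundary (n = 2.14 to n = 1.53) the reflected ray undergoes no phase shift.
Exactly one π shift → a net half-wave offset.
With one net inversion, destructive interference in reflection requires 2 n t = m λ.
Minimum nonzero at m = 1: t = λ / (2 n) = 401 / (2 × 2.14) = 93.7 nm.

93.7 nm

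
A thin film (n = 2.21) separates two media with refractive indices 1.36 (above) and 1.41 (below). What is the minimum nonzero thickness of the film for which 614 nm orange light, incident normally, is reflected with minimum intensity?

139 nm

Top surface (1.36 → 2.21): reflection off a higher-index medium gives a half-wave phase shift.
Ray reflecting at the bottom interface goes from n = 2.21 toward n = 1.41: no phase shift.
The two reflections differ by half a wavelength.
For minimum reflection here: 2 n t = m λ.
Minimum nonzero at m = 1: t = λ / (2 n) = 614 / (2 × 2.21) = 139 nm.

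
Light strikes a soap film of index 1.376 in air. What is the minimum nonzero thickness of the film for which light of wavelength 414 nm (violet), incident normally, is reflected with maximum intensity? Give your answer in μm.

0.0752 μm

Top surface (1.0 → 1.376): reflection off a higher-index medium gives a half-wave phase shift.
At the lower boundary (n = 1.376 to n = 1.0) the reflected ray undergoes no phase shift.
Net: one phase inversion between the two reflected rays.
With one net inversion, constructive interference in reflection requires 2 n t = (m + ½) λ.
Minimum at m = 0: t = λ / (4 n) = 414 / (4 × 1.376) = 75.2 nm.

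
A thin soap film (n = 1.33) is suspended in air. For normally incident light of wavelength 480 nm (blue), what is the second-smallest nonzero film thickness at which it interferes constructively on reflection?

271 nm

Top surface (1.0 → 1.33): reflection off a higher-index medium gives a half-wave phase shift.
Ray reflecting at the bottom interface goes from n = 1.33 toward n = 1.0: no phase shift.
Net: one phase inversion between the two reflected rays.
For strong reflection here: 2 n t = (m + ½) λ.
The second-smallest nonzero thickness corresponds to m = 1: t = (m + ½) λ / (2 n) = 1.50 × 480 / (2 × 1.33) = 271 nm.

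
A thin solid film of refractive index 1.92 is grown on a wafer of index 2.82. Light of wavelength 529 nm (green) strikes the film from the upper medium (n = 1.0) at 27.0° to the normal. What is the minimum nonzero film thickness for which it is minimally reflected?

70.9 nm

Ray reflecting at the top interface goes from n = 1.0 toward n = 1.92: a half-wave phase shift.
Ray reflecting at the bottom interface goes from n = 1.92 toward n = 2.82: a half-wave phase shift.
Zero or two π shifts → no net half-wave offset.
So the condition for destructive reflection is 2 n t cos θ_r = (m + ½) λ.
Snell's law: 1.0 sin 27.0° = 1.92 sin θ_r → sin θ_r = 0.236, cos θ_r = 0.972.
Minimum at m = 0: t = λ / (4 n cos θ_r) = 529 / (4 × 1.92 × 0.972) = 70.9 nm.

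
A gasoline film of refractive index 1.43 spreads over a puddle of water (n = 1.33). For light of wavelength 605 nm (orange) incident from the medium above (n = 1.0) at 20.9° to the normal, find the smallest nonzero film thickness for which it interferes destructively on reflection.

Ray reflecting at the top interface goes from n = 1.0 toward n = 1.43: a half-wave phase shift.
Ray reflecting at the bottom interface goes from n = 1.43 toward n = 1.33: no phase shift.
The two reflections differ by half a wavelength.
With one net inversion, destructive interference in reflection requires 2 n t cos θ_r = m λ.
Snell's law: 1.0 sin 20.9° = 1.43 sin θ_r → sin θ_r = 0.249, cos θ_r = 0.968.
Minimum nonzero at m = 1: t = λ / (2 n cos θ_r) = 605 / (2 × 1.43 × 0.968) = 218 nm.

218 nm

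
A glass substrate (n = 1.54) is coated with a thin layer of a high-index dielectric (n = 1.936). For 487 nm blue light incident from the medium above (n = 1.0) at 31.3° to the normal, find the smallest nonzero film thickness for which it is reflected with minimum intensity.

131 nm

Top surface (1.0 → 1.936): reflection off a higher-index medium gives a half-wave phase shift.
At the lower boundary (n = 1.936 to n = 1.54) the reflected ray undergoes no phase shift.
The two reflections differ by half a wavelength.
With one net inversion, destructive interference in reflection requires 2 n t cos θ_r = m λ.
Snell's law: 1.0 sin 31.3° = 1.936 sin θ_r → sin θ_r = 0.268, cos θ_r = 0.963.
Minimum nonzero at m = 1: t = λ / (2 n cos θ_r) = 487 / (2 × 1.936 × 0.963) = 131 nm.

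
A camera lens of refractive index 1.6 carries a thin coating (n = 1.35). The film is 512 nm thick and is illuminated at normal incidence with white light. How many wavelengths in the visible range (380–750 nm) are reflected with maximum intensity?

2

At the upper boundary (n = 1.0 to n = 1.35) the reflected ray undergoes a half-wave phase shift.
Ray reflecting at the bottom interface goes from n = 1.35 toward n = 1.6: a half-wave phase shift.
Zero or two π shifts → no net half-wave offset.
With no net inversion, constructive interference in reflection requires 2 n t = m λ.
λ = 2 n t / m = 1382 / m nm.
m=1: 1382 nm (IR); m=2: 691 nm (visible); m=3: 461 nm (visible); m=4: 346 nm (UV).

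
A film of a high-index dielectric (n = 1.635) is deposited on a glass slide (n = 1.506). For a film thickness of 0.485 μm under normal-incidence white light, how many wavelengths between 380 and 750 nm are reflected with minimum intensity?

2

Top surface (1.0 → 1.635): reflection off a higher-index medium gives a half-wave phase shift.
Ray reflecting at the bottom interface goes from n = 1.635 toward n = 1.506: no phase shift.
The two reflections differ by half a wavelength.
With one net inversion, destructive interference in reflection requires 2 n t = m λ.
λ = 2 n t / m = 1586 / m nm.
m=2: 793 nm (IR); m=3: 529 nm (visible); m=4: 396 nm (visible); m=5: 317 nm (UV).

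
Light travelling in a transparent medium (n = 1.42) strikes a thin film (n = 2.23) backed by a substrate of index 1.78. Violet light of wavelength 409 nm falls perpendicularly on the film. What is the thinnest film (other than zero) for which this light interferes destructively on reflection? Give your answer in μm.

0.0917 μm

At the upper boundary (n = 1.42 to n = 2.23) the reflected ray undergoes a half-wave phase shift.
Bottom surface (2.23 → 1.78): reflection off a lower-index medium gives no phase shift.
Exactly one π shift → a net half-wave offset.
With one net inversion, destructive interference in reflection requires 2 n t = m λ.
Minimum nonzero at m = 1: t = λ / (2 n) = 409 / (2 × 2.23) = 91.7 nm.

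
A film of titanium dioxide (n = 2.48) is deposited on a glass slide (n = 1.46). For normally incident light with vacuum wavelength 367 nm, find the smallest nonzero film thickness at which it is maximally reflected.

37.0 nm

Top surface (1.0 → 2.48): reflection off a higher-index medium gives a half-wave phase shift.
At the lower boundary (n = 2.48 to n = 1.46) the reflected ray undergoes no phase shift.
Exactly one π shift → a net half-wave offset.
So the condition for constructive reflection is 2 n t = (m + ½) λ.
Minimum at m = 0: t = λ / (4 n) = 367 / (4 × 2.48) = 37.0 nm.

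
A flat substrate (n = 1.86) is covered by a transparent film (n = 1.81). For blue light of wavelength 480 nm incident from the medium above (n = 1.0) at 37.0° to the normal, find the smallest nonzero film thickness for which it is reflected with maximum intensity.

Ray reflecting at the top interface goes from n = 1.0 toward n = 1.81: a half-wave phase shift.
Bottom surface (1.81 → 1.86): reflection off a higher-index medium gives a half-wave phase shift.
The two reflections carry the same phase change, so no net offset.
With no net inversion, constructive interference in reflection requires 2 n t cos θ_r = m λ.
Snell's law: 1.0 sin 37.0° = 1.81 sin θ_r → sin θ_r = 0.332, cos θ_r = 0.943.
Minimum nonzero at m = 1: t = λ / (2 n cos θ_r) = 480 / (2 × 1.81 × 0.943) = 141 nm.

141 nm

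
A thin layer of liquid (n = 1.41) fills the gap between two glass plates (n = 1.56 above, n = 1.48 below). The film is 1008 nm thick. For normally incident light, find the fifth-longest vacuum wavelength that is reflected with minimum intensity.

569 nm

Ray reflecting at the top interface goes from n = 1.56 toward n = 1.41: no phase shift.
Bottom surface (1.41 → 1.48): reflection off a higher-index medium gives a half-wave phase shift.
Exactly one π shift → a net half-wave offset.
With one net inversion, destructive interference in reflection requires 2 n t = m λ.
λ = 2 n t / m. The fifth-longest wavelength is m = 5: λ = 2 × 1.41 × 1008 / 5.00 = 569 nm.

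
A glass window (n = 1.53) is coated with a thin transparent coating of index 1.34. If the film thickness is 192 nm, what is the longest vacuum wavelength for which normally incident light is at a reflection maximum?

At the upper boundary (n = 1.0 to n = 1.34) the reflected ray undergoes a half-wave phase shift.
Ray reflecting at the bottom interface goes from n = 1.34 toward n = 1.53: a half-wave phase shift.
The two reflections carry the same phase change, so no net offset.
So the condition for constructive reflection is 2 n t = m λ.
λ = 2 n t / m. The longest wavelength is m = 1: λ = 2 × 1.34 × 192 / 1.00 = 515 nm.

515 nm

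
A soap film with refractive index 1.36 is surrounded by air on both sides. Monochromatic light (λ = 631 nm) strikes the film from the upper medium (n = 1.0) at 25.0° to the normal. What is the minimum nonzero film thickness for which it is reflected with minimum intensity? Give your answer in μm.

At the upper boundary (n = 1.0 to n = 1.36) the reflected ray undergoes a half-wave phase shift.
Ray reflecting at the bottom interface goes from n = 1.36 toward n = 1.0: no phase shift.
Exactly one π shift → a net half-wave offset.
So the condition for destructive reflection is 2 n t cos θ_r = m λ.
Snell's law: 1.0 sin 25.0° = 1.36 sin θ_r → sin θ_r = 0.311, cos θ_r = 0.950.
Minimum nonzero at m = 1: t = λ / (2 n cos θ_r) = 631 / (2 × 1.36 × 0.950) = 244 nm.

0.244 μm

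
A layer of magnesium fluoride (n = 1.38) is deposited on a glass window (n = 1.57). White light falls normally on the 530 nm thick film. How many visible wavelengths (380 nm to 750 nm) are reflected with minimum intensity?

Top surface (1.0 → 1.38): reflection off a higher-index medium gives a half-wave phase shift.
Bottom surface (1.38 → 1.57): reflection off a higher-index medium gives a half-wave phase shift.
Net: no relative phase inversion (both shifts match).
For dark reflection here: 2 n t = (m + ½) λ.
λ = 2 n t / (m + ½) = 1463 / (m + ½) nm.
m=1: 975 nm (IR); m=2: 585 nm (visible); m=3: 418 nm (visible); m=4: 325 nm (UV).

2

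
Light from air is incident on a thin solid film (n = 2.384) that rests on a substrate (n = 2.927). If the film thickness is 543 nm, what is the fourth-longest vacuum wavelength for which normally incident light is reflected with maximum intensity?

647 nm

Ray reflecting at the top interface goes from n = 1.0 toward n = 2.384: a half-wave phase shift.
Bottom surface (2.384 → 2.927): reflection off a higher-index medium gives a half-wave phase shift.
The two reflections carry the same phase change, so no net offset.
So the condition for constructive reflection is 2 n t = m λ.
λ = 2 n t / m. The fourth-longest wavelength is m = 4: λ = 2 × 2.384 × 543 / 4.00 = 647 nm.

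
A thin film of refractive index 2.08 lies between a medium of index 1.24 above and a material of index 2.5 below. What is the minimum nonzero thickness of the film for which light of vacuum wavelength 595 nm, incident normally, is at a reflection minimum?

Top surface (1.24 → 2.08): reflection off a higher-index medium gives a half-wave phase shift.
Bottom surface (2.08 → 2.5): reflection off a higher-index medium gives a half-wave phase shift.
Net: no relative phase inversion (both shifts match).
With no net inversion, destructive interference in reflection requires 2 n t = (m + ½) λ.
Minimum at m = 0: t = λ / (4 n) = 595 / (4 × 2.08) = 71.5 nm.

71.5 nm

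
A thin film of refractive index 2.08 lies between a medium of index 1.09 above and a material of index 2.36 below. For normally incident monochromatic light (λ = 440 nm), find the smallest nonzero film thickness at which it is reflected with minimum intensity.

At the upper boundary (n = 1.09 to n = 2.08) the reflected ray undergoes a half-wave phase shift.
At the lower boundary (n = 2.08 to n = 2.36) the reflected ray undergoes a half-wave phase shift.
The two reflections carry the same phase change, so no net offset.
For dark reflection here: 2 n t = (m + ½) λ.
Minimum at m = 0: t = λ / (4 n) = 440 / (4 × 2.08) = 52.9 nm.

52.9 nm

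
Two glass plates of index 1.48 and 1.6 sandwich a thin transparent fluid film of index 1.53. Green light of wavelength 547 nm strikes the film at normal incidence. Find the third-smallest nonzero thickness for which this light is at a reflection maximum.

Top surface (1.48 → 1.53): reflection off a higher-index medium gives a half-wave phase shift.
Ray reflecting at the bottom interface goes from n = 1.53 toward n = 1.6: a half-wave phase shift.
Net: no relative phase inversion (both shifts match).
So the condition for constructive reflection is 2 n t = m λ.
The third-smallest nonzero thickness corresponds to m = 3: t = m λ / (2 n) = 3.00 × 547 / (2 × 1.53) = 536 nm.

536 nm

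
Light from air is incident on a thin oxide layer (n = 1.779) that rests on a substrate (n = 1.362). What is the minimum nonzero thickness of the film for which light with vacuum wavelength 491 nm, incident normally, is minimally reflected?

138 nm

Top surface (1.0 → 1.779): reflection off a higher-index medium gives a half-wave phase shift.
At the lower boundary (n = 1.779 to n = 1.362) the reflected ray undergoes no phase shift.
Net: one phase inversion between the two reflected rays.
With one net inversion, destructive interference in reflection requires 2 n t = m λ.
Minimum nonzero at m = 1: t = λ / (2 n) = 491 / (2 × 1.779) = 138 nm.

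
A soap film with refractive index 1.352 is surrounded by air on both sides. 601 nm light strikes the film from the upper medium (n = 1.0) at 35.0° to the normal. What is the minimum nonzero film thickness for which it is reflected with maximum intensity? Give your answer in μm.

0.123 μm

Top surface (1.0 → 1.352): reflection off a higher-index medium gives a half-wave phase shift.
At the lower boundary (n = 1.352 to n = 1.0) the reflected ray undergoes no phase shift.
The two reflections differ by half a wavelength.
For bright reflection here: 2 n t cos θ_r = (m + ½) λ.
Snell's law: 1.0 sin 35.0° = 1.352 sin θ_r → sin θ_r = 0.424, cos θ_r = 0.906.
Minimum at m = 0: t = λ / (4 n cos θ_r) = 601 / (4 × 1.352 × 0.906) = 123 nm.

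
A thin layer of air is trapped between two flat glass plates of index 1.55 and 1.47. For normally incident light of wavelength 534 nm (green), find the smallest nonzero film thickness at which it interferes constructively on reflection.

134 nm

At the upper boundary (n = 1.55 to n = 1.0) the reflected ray undergoes no phase shift.
Ray reflecting at the bottom interface goes from n = 1.0 toward n = 1.47: a half-wave phase shift.
Net: one phase inversion between the two reflected rays.
For bright reflection here: 2 n t = (m + ½) λ.
Minimum at m = 0: t = λ / (4 n) = 534 / (4 × 1.0) = 134 nm.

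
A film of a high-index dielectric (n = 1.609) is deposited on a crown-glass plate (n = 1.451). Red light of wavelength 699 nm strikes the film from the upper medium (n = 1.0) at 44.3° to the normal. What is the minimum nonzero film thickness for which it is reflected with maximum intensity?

At the upper boundary (n = 1.0 to n = 1.609) the reflected ray undergoes a half-wave phase shift.
Bottom surface (1.609 → 1.451): reflection off a lower-index medium gives no phase shift.
The two reflections differ by half a wavelength.
For strong reflection here: 2 n t cos θ_r = (m + ½) λ.
Snell's law: 1.0 sin 44.3° = 1.609 sin θ_r → sin θ_r = 0.434, cos θ_r = 0.901.
Minimum at m = 0: t = λ / (4 n cos θ_r) = 699 / (4 × 1.609 × 0.901) = 121 nm.

121 nm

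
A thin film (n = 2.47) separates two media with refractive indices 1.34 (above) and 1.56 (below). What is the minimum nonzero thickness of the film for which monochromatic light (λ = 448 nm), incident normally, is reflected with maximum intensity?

At the upper boundary (n = 1.34 to n = 2.47) the reflected ray undergoes a half-wave phase shift.
Ray reflecting at the bottom interface goes from n = 2.47 toward n = 1.56: no phase shift.
The two reflections differ by half a wavelength.
For strong reflection here: 2 n t = (m + ½) λ.
Minimum at m = 0: t = λ / (4 n) = 448 / (4 × 2.47) = 45.3 nm.

45.3 nm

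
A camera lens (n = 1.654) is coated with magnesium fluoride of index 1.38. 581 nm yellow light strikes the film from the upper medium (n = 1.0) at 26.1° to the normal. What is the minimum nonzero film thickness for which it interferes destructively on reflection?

Top surface (1.0 → 1.38): reflection off a higher-index medium gives a half-wave phase shift.
Ray reflecting at the bottom interface goes from n = 1.38 toward n = 1.654: a half-wave phase shift.
The two reflections carry the same phase change, so no net offset.
With no net inversion, destructive interference in reflection requires 2 n t cos θ_r = (m + ½) λ.
Snell's law: 1.0 sin 26.1° = 1.38 sin θ_r → sin θ_r = 0.319, cos θ_r = 0.948.
Minimum at m = 0: t = λ / (4 n cos θ_r) = 581 / (4 × 1.38 × 0.948) = 111 nm.

111 nm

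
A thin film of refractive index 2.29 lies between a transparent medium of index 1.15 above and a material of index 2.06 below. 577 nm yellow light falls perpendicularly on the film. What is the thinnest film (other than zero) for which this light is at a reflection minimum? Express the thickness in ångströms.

At the upper boundary (n = 1.15 to n = 2.29) the reflected ray undergoes a half-wave phase shift.
Bottom surface (2.29 → 2.06): reflection off a lower-index medium gives no phase shift.
Net: one phase inversion between the two reflected rays.
With one net inversion, destructive interference in reflection requires 2 n t = m λ.
Minimum nonzero at m = 1: t = λ / (2 n) = 577 / (2 × 2.29) = 126 nm.

1260 Å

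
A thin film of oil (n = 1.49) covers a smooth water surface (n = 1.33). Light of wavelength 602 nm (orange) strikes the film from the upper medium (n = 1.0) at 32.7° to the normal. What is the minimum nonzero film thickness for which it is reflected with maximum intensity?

108 nm

At the upper boundary (n = 1.0 to n = 1.49) the reflected ray undergoes a half-wave phase shift.
At the lower boundary (n = 1.49 to n = 1.33) the reflected ray undergoes no phase shift.
Net: one phase inversion between the two reflected rays.
So the condition for constructive reflection is 2 n t cos θ_r = (m + ½) λ.
Snell's law: 1.0 sin 32.7° = 1.49 sin θ_r → sin θ_r = 0.363, cos θ_r = 0.932.
Minimum at m = 0: t = λ / (4 n cos θ_r) = 602 / (4 × 1.49 × 0.932) = 108 nm.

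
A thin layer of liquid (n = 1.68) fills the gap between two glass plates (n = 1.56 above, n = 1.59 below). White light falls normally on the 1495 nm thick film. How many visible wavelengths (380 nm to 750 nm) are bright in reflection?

6

Top surface (1.56 → 1.68): reflection off a higher-index medium gives a half-wave phase shift.
Ray reflecting at the bottom interface goes from n = 1.68 toward n = 1.59: no phase shift.
Net: one phase inversion between the two reflected rays.
For bright reflection here: 2 n t = (m + ½) λ.
λ = 2 n t / (m + ½) = 5023 / (m + ½) nm.
m=6: 773 nm (IR); m=7: 670 nm (visible); m=8: 591 nm (visible); m=9: 529 nm (visible); m=10: 478 nm (visible); m=11: 437 nm (visible); m=12: 402 nm (visible); m=13: 372 nm (UV).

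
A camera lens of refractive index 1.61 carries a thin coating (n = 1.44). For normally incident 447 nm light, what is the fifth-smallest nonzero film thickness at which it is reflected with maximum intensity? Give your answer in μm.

0.776 μm

Top surface (1.0 → 1.44): reflection off a higher-index medium gives a half-wave phase shift.
Ray reflecting at the bottom interface goes from n = 1.44 toward n = 1.61: a half-wave phase shift.
Zero or two π shifts → no net half-wave offset.
With no net inversion, constructive interference in reflection requires 2 n t = m λ.
The fifth-smallest nonzero thickness corresponds to m = 5: t = m λ / (2 n) = 5.00 × 447 / (2 × 1.44) = 776 nm.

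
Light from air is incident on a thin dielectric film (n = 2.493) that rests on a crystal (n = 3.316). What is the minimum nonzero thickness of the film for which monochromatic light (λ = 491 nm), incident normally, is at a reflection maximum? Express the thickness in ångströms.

Ray reflecting at the top interface goes from n = 1.0 toward n = 2.493: a half-wave phase shift.
Bottom surface (2.493 → 3.316): reflection off a higher-index medium gives a half-wave phase shift.
Net: no relative phase inversion (both shifts match).
For strong reflection here: 2 n t = m λ.
Minimum nonzero at m = 1: t = λ / (2 n) = 491 / (2 × 2.493) = 98.5 nm.

985 Å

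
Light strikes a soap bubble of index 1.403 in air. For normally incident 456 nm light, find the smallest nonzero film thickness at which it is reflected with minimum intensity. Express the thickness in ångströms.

1625 Å

Ray reflecting at the top interface goes from n = 1.0 toward n = 1.403: a half-wave phase shift.
Bottom surface (1.403 → 1.0): reflection off a lower-index medium gives no phase shift.
Exactly one π shift → a net half-wave offset.
With one net inversion, destructive interference in reflection requires 2 n t = m λ.
Minimum nonzero at m = 1: t = λ / (2 n) = 456 / (2 × 1.403) = 163 nm.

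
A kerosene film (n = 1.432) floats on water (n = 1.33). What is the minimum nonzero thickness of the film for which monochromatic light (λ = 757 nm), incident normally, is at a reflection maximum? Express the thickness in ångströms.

1322 Å

Top surface (1.0 → 1.432): reflection off a higher-index medium gives a half-wave phase shift.
Ray reflecting at the bottom interface goes from n = 1.432 toward n = 1.33: no phase shift.
The two reflections differ by half a wavelength.
For maximum reflection here: 2 n t = (m + ½) λ.
Minimum at m = 0: t = λ / (4 n) = 757 / (4 × 1.432) = 132 nm.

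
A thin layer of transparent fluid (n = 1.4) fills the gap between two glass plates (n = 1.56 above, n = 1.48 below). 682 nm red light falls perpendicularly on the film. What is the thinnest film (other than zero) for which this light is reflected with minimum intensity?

244 nm

Top surface (1.56 → 1.4): reflection off a lower-index medium gives no phase shift.
At the lower boundary (n = 1.4 to n = 1.48) the reflected ray undergoes a half-wave phase shift.
Exactly one π shift → a net half-wave offset.
For dark reflection here: 2 n t = m λ.
Minimum nonzero at m = 1: t = λ / (2 n) = 682 / (2 × 1.4) = 244 nm.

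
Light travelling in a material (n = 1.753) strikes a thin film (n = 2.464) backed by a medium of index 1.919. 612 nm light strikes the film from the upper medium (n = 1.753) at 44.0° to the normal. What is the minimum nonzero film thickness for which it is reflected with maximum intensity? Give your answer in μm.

At the upper boundary (n = 1.753 to n = 2.464) the reflected ray undergoes a half-wave phase shift.
Ray reflecting at the bottom interface goes from n = 2.464 toward n = 1.919: no phase shift.
The two reflections differ by half a wavelength.
For bright reflection here: 2 n t cos θ_r = (m + ½) λ.
Snell's law: 1.753 sin 44.0° = 2.464 sin θ_r → sin θ_r = 0.494, cos θ_r = 0.869.
Minimum at m = 0: t = λ / (4 n cos θ_r) = 612 / (4 × 2.464 × 0.869) = 71.4 nm.

0.0714 μm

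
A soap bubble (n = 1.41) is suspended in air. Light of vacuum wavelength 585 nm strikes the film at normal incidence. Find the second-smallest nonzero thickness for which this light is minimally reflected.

At the upper boundary (n = 1.0 to n = 1.41) the reflected ray undergoes a half-wave phase shift.
At the lower boundary (n = 1.41 to n = 1.0) the reflected ray undergoes no phase shift.
Net: one phase inversion between the two reflected rays.
So the condition for destructive reflection is 2 n t = m λ.
The second-smallest nonzero thickness corresponds to m = 2: t = m λ / (2 n) = 2.00 × 585 / (2 × 1.41) = 415 nm.

415 nm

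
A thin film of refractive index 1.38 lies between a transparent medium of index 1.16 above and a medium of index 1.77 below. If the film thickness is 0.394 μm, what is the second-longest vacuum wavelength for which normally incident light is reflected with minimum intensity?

725 nm

At the upper boundary (n = 1.16 to n = 1.38) the reflected ray undergoes a half-wave phase shift.
Bottom surface (1.38 → 1.77): reflection off a higher-index medium gives a half-wave phase shift.
Zero or two π shifts → no net half-wave offset.
So the condition for destructive reflection is 2 n t = (m + ½) λ.
λ = 2 n t / (m + ½). The second-longest wavelength is m = 1: λ = 2 × 1.38 × 394 / 1.50 = 725 nm.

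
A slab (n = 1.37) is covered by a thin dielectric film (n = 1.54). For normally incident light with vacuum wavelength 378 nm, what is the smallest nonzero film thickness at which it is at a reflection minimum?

123 nm

Ray reflecting at the top interface goes from n = 1.0 toward n = 1.54: a half-wave phase shift.
Ray reflecting at the bottom interface goes from n = 1.54 toward n = 1.37: no phase shift.
Net: one phase inversion between the two reflected rays.
For weak reflection here: 2 n t = m λ.
The smallest nonzero thickness corresponds to m = 1: t = m λ / (2 n) = 1.00 × 378 / (2 × 1.54) = 123 nm.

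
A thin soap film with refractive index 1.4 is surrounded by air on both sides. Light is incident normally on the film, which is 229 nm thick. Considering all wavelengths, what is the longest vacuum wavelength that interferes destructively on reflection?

Ray reflecting at the top interface goes from n = 1.0 toward n = 1.4: a half-wave phase shift.
Bottom surface (1.4 → 1.0): reflection off a lower-index medium gives no phase shift.
Net: one phase inversion between the two reflected rays.
With one net inversion, destructive interference in reflection requires 2 n t = m λ.
λ = 2 n t / m. The longest wavelength is m = 1: λ = 2 × 1.4 × 229 / 1.00 = 641 nm.

641 nm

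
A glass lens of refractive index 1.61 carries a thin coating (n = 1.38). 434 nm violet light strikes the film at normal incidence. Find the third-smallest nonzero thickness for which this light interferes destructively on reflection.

At the upper boundary (n = 1.0 to n = 1.38) the reflected ray undergoes a half-wave phase shift.
Ray reflecting at the bottom interface goes from n = 1.38 toward n = 1.61: a half-wave phase shift.
The two reflections carry the same phase change, so no net offset.
For minimum reflection here: 2 n t = (m + ½) λ.
The third-smallest nonzero thickness corresponds to m = 2: t = (m + ½) λ / (2 n) = 2.50 × 434 / (2 × 1.38) = 393 nm.

393 nm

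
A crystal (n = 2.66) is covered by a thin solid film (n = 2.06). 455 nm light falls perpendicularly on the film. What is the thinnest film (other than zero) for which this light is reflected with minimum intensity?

Ray reflecting at the top interface goes from n = 1.0 toward n = 2.06: a half-wave phase shift.
Ray reflecting at the bottom interface goes from n = 2.06 toward n = 2.66: a half-wave phase shift.
Net: no relative phase inversion (both shifts match).
With no net inversion, destructive interference in reflection requires 2 n t = (m + ½) λ.
Minimum at m = 0: t = λ / (4 n) = 455 / (4 × 2.06) = 55.2 nm.

55.2 nm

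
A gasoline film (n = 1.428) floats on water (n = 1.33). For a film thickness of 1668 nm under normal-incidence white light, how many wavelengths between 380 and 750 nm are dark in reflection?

6

Top surface (1.0 → 1.428): reflection off a higher-index medium gives a half-wave phase shift.
Bottom surface (1.428 → 1.33): reflection off a lower-index medium gives no phase shift.
Exactly one π shift → a net half-wave offset.
For weak reflection here: 2 n t = m λ.
λ = 2 n t / m = 4764 / m nm.
m=6: 794 nm (IR); m=7: 681 nm (visible); m=8: 595 nm (visible); m=9: 529 nm (visible); m=10: 476 nm (visible); m=11: 433 nm (visible); m=12: 397 nm (visible); m=13: 366 nm (UV).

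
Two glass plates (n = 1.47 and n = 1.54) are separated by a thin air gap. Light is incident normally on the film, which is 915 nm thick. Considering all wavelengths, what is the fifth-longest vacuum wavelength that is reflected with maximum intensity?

Ray reflecting at the top interface goes from n = 1.47 toward n = 1.0: no phase shift.
Ray reflecting at the bottom interface goes from n = 1.0 toward n = 1.54: a half-wave phase shift.
Net: one phase inversion between the two reflected rays.
For strong reflection here: 2 n t = (m + ½) λ.
λ = 2 n t / (m + ½). The fifth-longest wavelength is m = 4: λ = 2 × 1.0 × 915 / 4.50 = 407 nm.

407 nm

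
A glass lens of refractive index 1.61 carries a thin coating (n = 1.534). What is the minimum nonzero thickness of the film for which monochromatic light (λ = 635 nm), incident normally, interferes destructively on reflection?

At the upper boundary (n = 1.0 to n = 1.534) the reflected ray undergoes a half-wave phase shift.
Ray reflecting at the bottom interface goes from n = 1.534 toward n = 1.61: a half-wave phase shift.
The two reflections carry the same phase change, so no net offset.
So the condition for destructive reflection is 2 n t = (m + ½) λ.
Minimum at m = 0: t = λ / (4 n) = 635 / (4 × 1.534) = 103 nm.

103 nm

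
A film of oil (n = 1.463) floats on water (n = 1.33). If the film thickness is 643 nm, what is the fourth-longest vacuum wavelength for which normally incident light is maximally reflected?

Ray reflecting at the top interface goes from n = 1.0 toward n = 1.463: a half-wave phase shift.
Bottom surface (1.463 → 1.33): reflection off a lower-index medium gives no phase shift.
Net: one phase inversion between the two reflected rays.
With one net inversion, constructive interference in reflection requires 2 n t = (m + ½) λ.
λ = 2 n t / (m + ½). The fourth-longest wavelength is m = 3: λ = 2 × 1.463 × 643 / 3.50 = 538 nm.

538 nm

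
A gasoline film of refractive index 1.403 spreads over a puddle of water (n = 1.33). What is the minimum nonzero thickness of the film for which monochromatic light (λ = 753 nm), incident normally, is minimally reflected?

268 nm

Ray reflecting at the top interface goes from n = 1.0 toward n = 1.403: a half-wave phase shift.
Ray reflecting at the bottom interface goes from n = 1.403 toward n = 1.33: no phase shift.
The two reflections differ by half a wavelength.
So the condition for destructive reflection is 2 n t = m λ.
Minimum nonzero at m = 1: t = λ / (2 n) = 753 / (2 × 1.403) = 268 nm.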